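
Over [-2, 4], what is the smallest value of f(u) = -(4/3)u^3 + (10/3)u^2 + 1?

The derivative is -4u^2 + (20/3)u, which vanishes at u = 0 and u = 5/3.
Candidates: f(-2) = 25; f(0) = 1; f(5/3) = 331/81; f(4) = -31.
So the minimum is f(4) = -31.

-31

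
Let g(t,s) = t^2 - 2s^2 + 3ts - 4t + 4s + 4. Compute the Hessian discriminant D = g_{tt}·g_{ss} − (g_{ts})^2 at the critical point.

∂g/∂t = 2t + 3s - 4 = 0 and ∂g/∂s = 3t - 4s + 4 = 0, so (t, s) = (4/17, 20/17).
The Hessian has g_{tt} = 2, g_{ss} = -4, g_{ts} = 3, giving D = -17 < 0, so the point is a saddle point.
D = (2)·(-4) − (3)^2 = -17.

-17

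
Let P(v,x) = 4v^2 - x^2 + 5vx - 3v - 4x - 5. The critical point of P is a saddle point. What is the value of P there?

∂P/∂v = 8v + 5x - 3 = 0 and ∂P/∂x = 5v - 2x - 4 = 0, so (v, x) = (26/41, -17/41).
The Hessian has P_{vv} = 8, P_{xx} = -2, P_{vx} = 5, giving D = -41 < 0, so the point is a saddle point.
P(26/41, -17/41) = -210/41.

-210/41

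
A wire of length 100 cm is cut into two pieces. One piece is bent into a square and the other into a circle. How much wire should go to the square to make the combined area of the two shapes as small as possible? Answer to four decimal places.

Let x be the length used for the square. Square side x/4; circle radius (100−x)/(2π).
A(x) = (x/4)² + π·((100−x)/(2π))² = x²/16 + (100−x)²/(4π) for 0 ≤ x ≤ 100. A'(x) = x/8 − (100−x)/(2π) = 0 gives x = 4·100/(π+4) ≈ 56.0099.
A'' = 1/8 + 1/(2π) > 0, so this gives the minimum combined area; x ≈ 56.0099 cm to the square.

56.0099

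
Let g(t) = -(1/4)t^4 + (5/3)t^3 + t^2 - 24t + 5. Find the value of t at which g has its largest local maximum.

-2

g'(t) = -t^3 + 5t^2 + 2t - 24. Setting g'(t) = 0 gives t ∈ {-2, 3, 4}.
Since g''(t) = -3t^2 + 10t + 2, we get g''(-2) = -30 < 0 ⇒ local maximum; g''(3) = 5 > 0 ⇒ local minimum; g''(4) = -6 < 0 ⇒ local maximum.
Thus g has its largest local maximum at t = -2, with value 119/3.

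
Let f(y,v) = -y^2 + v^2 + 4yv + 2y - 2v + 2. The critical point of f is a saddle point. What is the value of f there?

14/5

∂f/∂y = -2y + 4v + 2 = 0 and ∂f/∂v = 4y + 2v - 2 = 0, so (y, v) = (3/5, -1/5).
The Hessian has f_{yy} = -2, f_{vv} = 2, f_{yv} = 4, giving D = -20 < 0, so the point is a saddle point.
f(3/5, -1/5) = 14/5.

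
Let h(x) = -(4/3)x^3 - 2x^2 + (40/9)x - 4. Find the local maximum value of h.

-188/81

h'(x) = -4x^2 - 4x + 40/9 = 0 at x = -5/3, 2/3.
Second-derivative test with h''(x) = -8x - 4: h''(-5/3) = 28/3 > 0 ⇒ local minimum; h''(2/3) = -28/3 < 0 ⇒ local maximum.
So the local maximum value is h(2/3) = -188/81.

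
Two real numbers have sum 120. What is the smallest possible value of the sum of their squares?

With a + b = 120, a^2 + b^2 = a^2 + (120 − a)^2.
The derivative 2a − 2(120 − a) = 4a − 240 vanishes at a = 60; second derivative 4 > 0, a minimum.
The minimum is 2·(60)^2 = 7200.

7200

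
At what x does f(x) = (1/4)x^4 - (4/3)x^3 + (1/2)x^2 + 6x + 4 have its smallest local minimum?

-1

f'(x) = x^3 - 4x^2 + x + 6 = 0 at x = -1, 2, 3.
Second-derivative test with f''(x) = 3x^2 - 8x + 1: f''(-1) = 12 > 0 ⇒ local minimum; f''(2) = -3 < 0 ⇒ local maximum; f''(3) = 4 > 0 ⇒ local minimum.
Thus f has its smallest local minimum at x = -1, with value 1/12.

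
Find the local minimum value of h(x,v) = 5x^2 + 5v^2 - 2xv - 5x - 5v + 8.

39/8

∂h/∂x = 10x - 2v - 5 = 0 and ∂h/∂v = -2x + 10v - 5 = 0, so (x, v) = (5/8, 5/8).
The Hessian has h_{xx} = 10, h_{vv} = 10, h_{xv} = -2, giving D = 96 > 0 with h_{xx} > 0, so the point is a local minimum.
h(5/8, 5/8) = 39/8.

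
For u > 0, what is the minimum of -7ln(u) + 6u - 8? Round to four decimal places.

-2.0791

g'(u) = -7/u + 6 = 0 gives u = 7/6.
g''(u) = 7/u², which is positive for u > 0, so this is a local minimum.
g(7/6) = -7·ln(7/6) + 7 - 8 ≈ -2.0791.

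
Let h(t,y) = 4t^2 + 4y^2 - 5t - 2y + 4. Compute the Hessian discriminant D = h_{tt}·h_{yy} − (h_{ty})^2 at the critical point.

64

∂h/∂t = 8t - 5 = 0 and ∂h/∂y = 8y - 2 = 0, so (t, y) = (5/8, 1/4).
The Hessian has h_{tt} = 8, h_{yy} = 8, h_{ty} = 0, giving D = 64 > 0 with h_{tt} > 0, so the point is a local minimum.
D = (8)·(8) − (0)^2 = 64.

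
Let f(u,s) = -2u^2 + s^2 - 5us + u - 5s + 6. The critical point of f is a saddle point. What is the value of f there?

124/33

∂f/∂u = -4u - 5s + 1 = 0 and ∂f/∂s = -5u + 2s - 5 = 0, so (u, s) = (-23/33, 25/33).
The Hessian has f_{uu} = -4, f_{ss} = 2, f_{us} = -5, giving D = -33 < 0, so the point is a saddle point.
f(-23/33, 25/33) = 124/33.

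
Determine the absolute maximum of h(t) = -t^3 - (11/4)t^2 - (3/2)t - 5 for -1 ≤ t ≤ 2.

Differentiating, h'(t) = -3t^2 - (11/2)t - 3/2; whose only zero in [-1, 2] is t = -1/3.
Compare values at every candidate in [-1, 2]: h(-1) = -21/4; h(-1/3) = -515/108; h(2) = -27.
Hence the absolute maximum is -515/108 at t = -1/3.

-515/108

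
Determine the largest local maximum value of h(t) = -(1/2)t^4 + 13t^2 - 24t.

176

Critical points: h'(t) = -2t^3 + 26t - 24 vanishes at t = -4, 1, 3.
Second-derivative test with h''(t) = -6t^2 + 26: h''(-4) = -70 < 0 ⇒ local maximum; h''(1) = 20 > 0 ⇒ local minimum; h''(3) = -28 < 0 ⇒ local maximum.
The largest local maximum is h(-4) = 176.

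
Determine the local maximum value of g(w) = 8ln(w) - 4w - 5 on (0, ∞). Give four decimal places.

-7.4548

g'(w) = 8/w − 4 = 0 gives w = 2.
g''(w) = -8/w², which is negative for w > 0, so this is a local maximum.
g(2) = 8·ln(2) - 8 - 5 ≈ -7.4548.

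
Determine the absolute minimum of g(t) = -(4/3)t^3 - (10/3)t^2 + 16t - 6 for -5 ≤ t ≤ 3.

-48

g'(t) = -4t^2 - (20/3)t + 16, which vanishes at t = -3 and t = 4/3.
Compare values at every candidate in [-5, 3]: g(-5) = -8/3,  g(-3) = -48,  g(4/3) = 506/81,  g(3) = -24.
Hence the absolute minimum is -48 at t = -3.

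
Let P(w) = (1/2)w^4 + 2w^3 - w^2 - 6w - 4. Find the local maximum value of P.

P'(w) = 2w^3 + 6w^2 - 2w - 6 = 0 at w = -3, -1, 1.
P''(w) = 6w^2 + 12w - 2. P''(-3) = 16 > 0 ⇒ local minimum; P''(-1) = -8 < 0 ⇒ local maximum; P''(1) = 16 > 0 ⇒ local minimum.
So the local maximum value is P(-1) = -1/2.

-1/2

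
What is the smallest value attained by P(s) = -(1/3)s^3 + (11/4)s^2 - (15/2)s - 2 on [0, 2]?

-26/3

Differentiating, P'(s) = -s^2 + (11/2)s - 15/2; which has no zeros in [0, 2].
Evaluating at the critical points and endpoints: P(0) = -2,  P(2) = -26/3.
So the minimum is P(2) = -26/3.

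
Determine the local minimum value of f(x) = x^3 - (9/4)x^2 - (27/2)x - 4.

f'(x) = 3x^2 - (9/2)x - 27/2 = 0 at x = -3/2, 3.
Second-derivative test with f''(x) = 6x - 9/2: f''(-3/2) = -27/2 < 0 ⇒ local maximum; f''(3) = 27/2 > 0 ⇒ local minimum.
So the local minimum value is f(3) = -151/4.

-151/4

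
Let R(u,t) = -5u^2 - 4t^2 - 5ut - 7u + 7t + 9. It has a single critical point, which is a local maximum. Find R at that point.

1181/55

∂R/∂u = -10u - 5t - 7 = 0 and ∂R/∂t = -5u - 8t + 7 = 0, so (u, t) = (-91/55, 21/11).
The Hessian has R_{uu} = -10, R_{tt} = -8, R_{ut} = -5, giving D = 55 > 0 with R_{uu} < 0, so the point is a local maximum.
R(-91/55, 21/11) = 1181/55.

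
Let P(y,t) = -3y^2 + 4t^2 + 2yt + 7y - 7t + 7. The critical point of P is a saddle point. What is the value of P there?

∂P/∂y = -6y + 2t + 7 = 0 and ∂P/∂t = 2y + 8t - 7 = 0, so (y, t) = (35/26, 7/13).
The Hessian has P_{yy} = -6, P_{tt} = 8, P_{yt} = 2, giving D = -52 < 0, so the point is a saddle point.
P(35/26, 7/13) = 511/52.

511/52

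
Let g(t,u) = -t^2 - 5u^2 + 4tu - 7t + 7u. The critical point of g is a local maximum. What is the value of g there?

∂g/∂t = -2t + 4u - 7 = 0 and ∂g/∂u = 4t - 10u + 7 = 0, so (t, u) = (-21/2, -7/2).
The Hessian has g_{tt} = -2, g_{uu} = -10, g_{tu} = 4, giving D = 4 > 0 with g_{tt} < 0, so the point is a local maximum.
g(-21/2, -7/2) = 49/2.

49/2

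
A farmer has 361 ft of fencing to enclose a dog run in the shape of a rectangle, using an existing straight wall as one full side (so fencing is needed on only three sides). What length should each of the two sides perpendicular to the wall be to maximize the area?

361/4

Let the sides perpendicular to the wall have length x and the parallel side y, so 2x + y = 361 and the area is A = xy = x(361 − 2x).
A'(x) = 361 − 4x = 0 gives x = 361/4, and A''(x) = −4 < 0 confirms a maximum.
Then y = 361 − 2·361/4 = 361/2 and A = 130321/8.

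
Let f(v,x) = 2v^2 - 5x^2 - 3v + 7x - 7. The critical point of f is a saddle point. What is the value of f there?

∂f/∂v = 4v - 3 = 0 and ∂f/∂x = -10x + 7 = 0, so (v, x) = (3/4, 7/10).
The Hessian has f_{vv} = 4, f_{xx} = -10, f_{vx} = 0, giving D = -40 < 0, so the point is a saddle point.
f(3/4, 7/10) = -227/40.

-227/40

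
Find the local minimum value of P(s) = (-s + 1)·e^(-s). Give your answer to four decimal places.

-0.1353

By the product rule, P'(s) = (s - 2)·e^(-s). Since e^(-s) > 0, the only critical point is s = 2.
P''(2) has the same sign as 1 > 0, so this is a local minimum.
P(2) = (-1)·e^(-2) ≈ -0.1353.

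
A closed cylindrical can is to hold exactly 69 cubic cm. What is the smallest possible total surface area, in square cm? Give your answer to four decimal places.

With radius r and height h, πr²h = 69 so h = 69/(πr²), and S(r) = 2πr² + 2πrh = 2πr² + 2·69/r.
S'(r) = 4πr − 2·69/r² = 0 ⇒ r³ = 69/(2π), so r ≈ 2.2227 and h = 2r ≈ 4.4455.
S''(r) = 4π + 4·69/r³ > 0, so this is the minimum; S ≈ 93.1281.

93.1281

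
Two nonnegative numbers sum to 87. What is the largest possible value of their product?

With x + y = 87, the product is P(x) = x(87 − x).
P'(x) = 87 − 2x = 0 gives x = 87/2; P'' = −2 < 0, so this is the maximum.
P = 87/2·87/2 = 7569/4.

7569/4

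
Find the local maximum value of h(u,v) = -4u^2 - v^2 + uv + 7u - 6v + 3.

∂h/∂u = -8u + v + 7 = 0 and ∂h/∂v = u - 2v - 6 = 0, so (u, v) = (8/15, -41/15).
The Hessian has h_{uu} = -8, h_{vv} = -2, h_{uv} = 1, giving D = 15 > 0 with h_{uu} < 0, so the point is a local maximum.
h(8/15, -41/15) = 196/15.

196/15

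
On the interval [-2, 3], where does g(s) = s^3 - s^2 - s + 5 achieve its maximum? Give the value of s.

3

The derivative is 3s^2 - 2s - 1, which vanishes at s = -1/3 and s = 1.
Evaluating at the critical points and endpoints: g(-2) = -5, g(-1/3) = 140/27, g(1) = 4, g(3) = 20.
The maximum over the interval is 20, attained at s = 3.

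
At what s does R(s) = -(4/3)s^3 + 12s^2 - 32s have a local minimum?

R'(s) = -4s^2 + 24s - 32. Setting R'(s) = 0 gives s ∈ {2, 4}.
R''(s) = -8s + 24. R''(2) = 8 > 0 ⇒ local minimum; R''(4) = -8 < 0 ⇒ local maximum.
So the local minimum value is R(2) = -80/3.

2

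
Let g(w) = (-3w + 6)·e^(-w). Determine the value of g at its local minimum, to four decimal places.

g'(w) = (-3)·e^(-w) + (-3w + 6)·(-1)·e^(-w) = (3w - 9)·e^(-w). Since e^(-w) > 0, the only critical point is w = 3.
g''(3) has the same sign as 3 > 0, so this is a local minimum.
g(3) = (-3)·e^(-3) ≈ -0.1494.

-0.1494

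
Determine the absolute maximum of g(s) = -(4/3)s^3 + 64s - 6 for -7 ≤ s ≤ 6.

494/3

g'(s) = -4s^2 + 64, which vanishes at s = -4 and s = 4.
Compare values at every candidate in [-7, 6]: g(-7) = 10/3,  g(-4) = -530/3,  g(4) = 494/3,  g(6) = 90.
Hence the absolute maximum is 494/3 at s = 4.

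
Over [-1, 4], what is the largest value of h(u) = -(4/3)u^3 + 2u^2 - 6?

-8/3

Differentiating, h'(u) = -4u^2 + 4u; which vanishes at u = 0 and u = 1.
Evaluating at the critical points and endpoints: h(-1) = -8/3, h(0) = -6, h(1) = -16/3, h(4) = -178/3.
The maximum over the interval is -8/3, attained at u = -1.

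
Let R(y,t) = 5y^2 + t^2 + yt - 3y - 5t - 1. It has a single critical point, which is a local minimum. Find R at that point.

∂R/∂y = 10y + t - 3 = 0 and ∂R/∂t = y + 2t - 5 = 0, so (y, t) = (1/19, 47/19).
The Hessian has R_{yy} = 10, R_{tt} = 2, R_{yt} = 1, giving D = 19 > 0 with R_{yy} > 0, so the point is a local minimum.
R(1/19, 47/19) = -138/19.

-138/19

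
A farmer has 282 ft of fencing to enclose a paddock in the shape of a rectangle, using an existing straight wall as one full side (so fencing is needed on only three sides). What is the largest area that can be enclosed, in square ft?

Let the sides perpendicular to the wall have length x and the parallel side y, so 2x + y = 282 and the area is A = xy = x(282 − 2x).
A'(x) = 282 − 4x = 0 gives x = 141/2, and A''(x) = −4 < 0 confirms a maximum.
Then y = 282 − 2·141/2 = 141 and A = 19881/2.

19881/2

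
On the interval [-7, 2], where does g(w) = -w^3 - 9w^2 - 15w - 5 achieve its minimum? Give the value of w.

2

g'(w) = -3w^2 - 18w - 15, which vanishes at w = -5 and w = -1.
Evaluating at the critical points and endpoints: g(-7) = 2, g(-5) = -30, g(-1) = 2, g(2) = -79.
The minimum over the interval is -79, attained at w = 2.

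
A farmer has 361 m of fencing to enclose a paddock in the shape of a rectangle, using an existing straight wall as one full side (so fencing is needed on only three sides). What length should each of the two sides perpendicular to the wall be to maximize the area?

361/4

Let the sides perpendicular to the wall have length x and the parallel side y, so 2x + y = 361 and the area is A = xy = x(361 − 2x).
A'(x) = 361 − 4x = 0 gives x = 361/4, and A''(x) = −4 < 0 confirms a maximum.
Then y = 361 − 2·361/4 = 361/2 and A = 130321/8.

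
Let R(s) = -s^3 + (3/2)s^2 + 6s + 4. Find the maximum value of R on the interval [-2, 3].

14

R'(s) = -3s^2 + 3s + 6, which vanishes at s = -1 and s = 2.
Candidates: R(-2) = 6, R(-1) = 1/2, R(2) = 14, R(3) = 17/2.
The maximum over the interval is 14, attained at s = 2.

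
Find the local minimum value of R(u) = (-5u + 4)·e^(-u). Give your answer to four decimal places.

By the product rule, R'(u) = (5u - 9)·e^(-u). Since e^(-u) > 0, the only critical point is u = 9/5.
R''(9/5) has the same sign as 5 > 0, so this is a local minimum.
R(9/5) = (-5)·e^(-9/5) ≈ -0.8265.

-0.8265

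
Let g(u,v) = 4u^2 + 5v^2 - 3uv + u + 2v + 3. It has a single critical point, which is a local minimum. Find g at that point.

186/71

∂g/∂u = 8u - 3v + 1 = 0 and ∂g/∂v = -3u + 10v + 2 = 0, so (u, v) = (-16/71, -19/71).
The Hessian has g_{uu} = 8, g_{vv} = 10, g_{uv} = -3, giving D = 71 > 0 with g_{uu} > 0, so the point is a local minimum.
g(-16/71, -19/71) = 186/71.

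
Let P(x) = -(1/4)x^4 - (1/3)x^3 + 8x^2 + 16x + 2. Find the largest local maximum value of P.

Critical points: P'(x) = -x^3 - x^2 + 16x + 16 vanishes at x = -4, -1, 4.
Second-derivative test with P''(x) = -3x^2 - 2x + 16: P''(-4) = -24 < 0 ⇒ local maximum; P''(-1) = 15 > 0 ⇒ local minimum; P''(4) = -40 < 0 ⇒ local maximum.
The largest local maximum is P(4) = 326/3.

326/3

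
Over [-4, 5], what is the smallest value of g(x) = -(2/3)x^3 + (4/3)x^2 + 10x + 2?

Differentiating, g'(x) = -2x^2 + (8/3)x + 10; which vanishes at x = -5/3 and x = 3.
Compare values at every candidate in [-4, 5]: g(-4) = 26; g(-5/3) = -638/81; g(3) = 26; g(5) = 2.
Hence the absolute minimum is -638/81 at x = -5/3.

-638/81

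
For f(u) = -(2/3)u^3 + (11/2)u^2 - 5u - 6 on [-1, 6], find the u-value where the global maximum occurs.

The derivative is -2u^2 + 11u - 5, which vanishes at u = 1/2 and u = 5.
Candidates: f(-1) = 31/6, f(1/2) = -173/24, f(5) = 139/6, f(6) = 18.
Hence the absolute maximum is 139/6 at u = 5.

5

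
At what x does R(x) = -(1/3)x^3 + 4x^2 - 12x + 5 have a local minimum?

2

R'(x) = -x^2 + 8x - 12 = 0 at x = 2, 6.
Since R''(x) = -2x + 8, we get R''(2) = 4 > 0 ⇒ local minimum; R''(6) = -4 < 0 ⇒ local maximum.
So the local minimum value is R(2) = -17/3.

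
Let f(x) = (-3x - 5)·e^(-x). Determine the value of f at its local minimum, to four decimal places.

-5.8432

By the product rule, f'(x) = (3x + 2)·e^(-x). Since e^(-x) > 0, the only critical point is x = -2/3.
f''(-2/3) has the same sign as 3 > 0, so this is a local minimum.
f(-2/3) = (-3)·e^(2/3) ≈ -5.8432.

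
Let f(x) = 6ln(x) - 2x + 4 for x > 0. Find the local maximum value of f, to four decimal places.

4.5917

f'(x) = 6/x − 2 = 0 gives x = 3.
f''(x) = -6/x², which is negative for x > 0, so this is a local maximum.
f(3) = 6·ln(3) - 6 + 4 ≈ 4.5917.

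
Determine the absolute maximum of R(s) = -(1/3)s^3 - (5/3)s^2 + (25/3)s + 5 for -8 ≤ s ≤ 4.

1030/81

The derivative is -s^2 - (10/3)s + 25/3, which vanishes at s = -5 and s = 5/3.
Evaluating at the critical points and endpoints: R(-8) = 7/3; R(-5) = -110/3; R(5/3) = 1030/81; R(4) = -29/3.
The maximum over the interval is 1030/81, attained at s = 5/3.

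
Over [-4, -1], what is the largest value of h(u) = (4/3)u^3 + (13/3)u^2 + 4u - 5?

h'(u) = 4u^2 + (26/3)u + 4, whose only zero in [-4, -1] is u = -3/2.
Candidates: h(-4) = -37, h(-3/2) = -23/4, h(-1) = -6.
Hence the absolute maximum is -23/4 at u = -3/2.

-23/4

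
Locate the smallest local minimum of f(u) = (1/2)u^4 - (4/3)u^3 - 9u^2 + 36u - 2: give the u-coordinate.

-3

f'(u) = 2u^3 - 4u^2 - 18u + 36 = 0 at u = -3, 2, 3.
Second-derivative test with f''(u) = 6u^2 - 8u - 18: f''(-3) = 60 > 0 ⇒ local minimum; f''(2) = -10 < 0 ⇒ local maximum; f''(3) = 12 > 0 ⇒ local minimum.
The smallest local minimum is f(-3) = -229/2.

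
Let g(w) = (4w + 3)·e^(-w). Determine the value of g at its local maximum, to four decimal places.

3.1152

g'(w) = 4·e^(-w) + (4w + 3)·(-1)·e^(-w) = (-4w + 1)·e^(-w). Since e^(-w) > 0, the only critical point is w = 1/4.
g''(1/4) has the same sign as -4 < 0, so this is a local maximum.
g(1/4) = (4)·e^(-1/4) ≈ 3.1152.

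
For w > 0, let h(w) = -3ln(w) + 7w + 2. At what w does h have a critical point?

3/7

h'(w) = -3/w + 7 = 0 gives w = 3/7.
h''(w) = 3/w², which is positive for w > 0, so this is a local minimum.
h(3/7) = -3·ln(3/7) + 3 + 2 ≈ 7.5419.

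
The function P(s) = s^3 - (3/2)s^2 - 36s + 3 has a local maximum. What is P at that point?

141/2

Critical points: P'(s) = 3s^2 - 3s - 36 vanishes at s = -3, 4.
Since P''(s) = 6s - 3, we get P''(-3) = -21 < 0 ⇒ local maximum; P''(4) = 21 > 0 ⇒ local minimum.
The local maximum is P(-3) = 141/2.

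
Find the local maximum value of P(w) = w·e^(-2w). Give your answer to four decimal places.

0.1839

Differentiating with the product rule gives P'(w) = (-2w + 1)·e^(-2w). Since e^(-2w) > 0, the only critical point is w = 1/2.
P''(1/2) has the same sign as -2 < 0, so this is a local maximum.
P(1/2) = (1/2)·e^(-1) ≈ 0.1839.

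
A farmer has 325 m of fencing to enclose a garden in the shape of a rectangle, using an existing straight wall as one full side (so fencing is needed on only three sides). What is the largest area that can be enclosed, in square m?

105625/8

Let the sides perpendicular to the wall have length x and the parallel side y, so 2x + y = 325 and the area is A = xy = x(325 − 2x).
A'(x) = 325 − 4x = 0 gives x = 325/4, and A''(x) = −4 < 0 confirms a maximum.
Then y = 325 − 2·325/4 = 325/2 and A = 105625/8.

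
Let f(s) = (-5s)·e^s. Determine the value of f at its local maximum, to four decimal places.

1.8394

By the product rule, f'(s) = (-5s - 5)·e^s. Since e^s > 0, the only critical point is s = -1.
f''(-1) has the same sign as -5 < 0, so this is a local maximum.
f(-1) = (5)·e^(-1) ≈ 1.8394.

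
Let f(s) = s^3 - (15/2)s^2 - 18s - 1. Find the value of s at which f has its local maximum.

-1

Critical points: f'(s) = 3s^2 - 15s - 18 vanishes at s = -1, 6.
Second-derivative test with f''(s) = 6s - 15: f''(-1) = -21 < 0 ⇒ local maximum; f''(6) = 21 > 0 ⇒ local minimum.
So the local maximum value is f(-1) = 17/2.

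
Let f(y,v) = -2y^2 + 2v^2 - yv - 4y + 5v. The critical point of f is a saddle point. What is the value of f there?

∂f/∂y = -4y - v - 4 = 0 and ∂f/∂v = -y + 4v + 5 = 0, so (y, v) = (-11/17, -24/17).
The Hessian has f_{yy} = -4, f_{vv} = 4, f_{yv} = -1, giving D = -17 < 0, so the point is a saddle point.
f(-11/17, -24/17) = -38/17.

-38/17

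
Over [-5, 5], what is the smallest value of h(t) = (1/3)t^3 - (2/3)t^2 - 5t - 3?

-109/3

Differentiating, h'(t) = t^2 - (4/3)t - 5; which vanishes at t = -5/3 and t = 3.
Evaluating at the critical points and endpoints: h(-5) = -109/3, h(-5/3) = 157/81, h(3) = -15, h(5) = -3.
So the minimum is h(-5) = -109/3.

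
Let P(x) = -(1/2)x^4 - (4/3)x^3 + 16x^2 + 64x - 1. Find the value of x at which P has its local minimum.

-2

P'(x) = -2x^3 - 4x^2 + 32x + 64 = 0 at x = -4, -2, 4.
Since P''(x) = -6x^2 - 8x + 32, we get P''(-4) = -32 < 0 ⇒ local maximum; P''(-2) = 24 > 0 ⇒ local minimum; P''(4) = -96 < 0 ⇒ local maximum.
The local minimum is P(-2) = -187/3.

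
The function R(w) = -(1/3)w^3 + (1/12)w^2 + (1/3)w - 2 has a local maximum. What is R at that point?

-149/81

R'(w) = -w^2 + (1/6)w + 1/3 = 0 at w = -1/2, 2/3.
Second-derivative test with R''(w) = -2w + 1/6: R''(-1/2) = 7/6 > 0 ⇒ local minimum; R''(2/3) = -7/6 < 0 ⇒ local maximum.
The local maximum is R(2/3) = -149/81.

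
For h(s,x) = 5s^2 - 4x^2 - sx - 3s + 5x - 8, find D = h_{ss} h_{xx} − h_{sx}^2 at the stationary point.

-81

∂h/∂s = 10s - x - 3 = 0 and ∂h/∂x = -s - 8x + 5 = 0, so (s, x) = (29/81, 47/81).
The Hessian has h_{ss} = 10, h_{xx} = -8, h_{sx} = -1, giving D = -81 < 0, so the point is a saddle point.
D = (10)·(-8) − (-1)^2 = -81.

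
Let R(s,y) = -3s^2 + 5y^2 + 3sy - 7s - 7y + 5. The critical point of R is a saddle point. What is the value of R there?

296/69

∂R/∂s = -6s + 3y - 7 = 0 and ∂R/∂y = 3s + 10y - 7 = 0, so (s, y) = (-49/69, 21/23).
The Hessian has R_{ss} = -6, R_{yy} = 10, R_{sy} = 3, giving D = -69 < 0, so the point is a saddle point.
R(-49/69, 21/23) = 296/69.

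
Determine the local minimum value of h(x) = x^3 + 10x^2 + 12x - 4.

Critical points: h'(x) = 3x^2 + 20x + 12 vanishes at x = -6, -2/3.
h''(x) = 6x + 20. h''(-6) = -16 < 0 ⇒ local maximum; h''(-2/3) = 16 > 0 ⇒ local minimum.
The local minimum is h(-2/3) = -212/27.

-212/27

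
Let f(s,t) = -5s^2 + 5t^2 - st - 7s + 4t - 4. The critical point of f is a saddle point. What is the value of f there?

-267/101

∂f/∂s = -10s - t - 7 = 0 and ∂f/∂t = -s + 10t + 4 = 0, so (s, t) = (-66/101, -47/101).
The Hessian has f_{ss} = -10, f_{tt} = 10, f_{st} = -1, giving D = -101 < 0, so the point is a saddle point.
f(-66/101, -47/101) = -267/101.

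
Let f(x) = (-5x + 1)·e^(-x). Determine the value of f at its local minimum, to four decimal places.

Differentiating with the product rule gives f'(x) = (5x - 6)·e^(-x). Since e^(-x) > 0, the only critical point is x = 6/5.
f''(6/5) has the same sign as 5 > 0, so this is a local minimum.
f(6/5) = (-5)·e^(-6/5) ≈ -1.5060.

-1.5060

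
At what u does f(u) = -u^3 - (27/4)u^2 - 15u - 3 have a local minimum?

-5/2

f'(u) = -3u^2 - (27/2)u - 15. Setting f'(u) = 0 gives u ∈ {-5/2, -2}.
Since f''(u) = -6u - 27/2, we get f''(-5/2) = 3/2 > 0 ⇒ local minimum; f''(-2) = -3/2 < 0 ⇒ local maximum.
The local minimum is f(-5/2) = 127/16.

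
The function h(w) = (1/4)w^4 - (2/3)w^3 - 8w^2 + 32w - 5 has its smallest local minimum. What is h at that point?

Critical points: h'(w) = w^3 - 2w^2 - 16w + 32 vanishes at w = -4, 2, 4.
h''(w) = 3w^2 - 4w - 16. h''(-4) = 48 > 0 ⇒ local minimum; h''(2) = -12 < 0 ⇒ local maximum; h''(4) = 16 > 0 ⇒ local minimum.
Thus h has its smallest local minimum at w = -4, with value -463/3.

-463/3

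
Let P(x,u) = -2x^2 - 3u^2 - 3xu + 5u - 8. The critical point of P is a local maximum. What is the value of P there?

∂P/∂x = -4x - 3u = 0 and ∂P/∂u = -3x - 6u + 5 = 0, so (x, u) = (-1, 4/3).
The Hessian has P_{xx} = -4, P_{uu} = -6, P_{xu} = -3, giving D = 15 > 0 with P_{xx} < 0, so the point is a local maximum.
P(-1, 4/3) = -14/3.

-14/3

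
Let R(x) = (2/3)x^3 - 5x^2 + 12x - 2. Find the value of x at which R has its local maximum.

R'(x) = 2x^2 - 10x + 12 = 0 at x = 2, 3.
R''(x) = 4x - 10. R''(2) = -2 < 0 ⇒ local maximum; R''(3) = 2 > 0 ⇒ local minimum.
So the local maximum value is R(2) = 22/3.

2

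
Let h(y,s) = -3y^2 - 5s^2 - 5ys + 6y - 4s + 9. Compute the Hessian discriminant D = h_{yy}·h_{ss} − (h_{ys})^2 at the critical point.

35

∂h/∂y = -6y - 5s + 6 = 0 and ∂h/∂s = -5y - 10s - 4 = 0, so (y, s) = (16/7, -54/35).
The Hessian has h_{yy} = -6, h_{ss} = -10, h_{ys} = -5, giving D = 35 > 0 with h_{yy} < 0, so the point is a local maximum.
D = (-6)·(-10) − (-5)^2 = 35.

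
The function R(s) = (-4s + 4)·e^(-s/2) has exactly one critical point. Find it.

3

R'(s) = (-4)·e^(-s/2) + (-4s + 4)·(-1/2)·e^(-s/2) = (2s - 6)·e^(-s/2). Since e^(-s/2) > 0, the only critical point is s = 3.
R''(3) has the same sign as 2 > 0, so this is a local minimum.
R(3) = (-8)·e^(-3/2) ≈ -1.7850.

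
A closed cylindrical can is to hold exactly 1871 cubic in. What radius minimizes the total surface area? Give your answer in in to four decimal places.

With radius r and height h, πr²h = 1871 so h = 1871/(πr²), and S(r) = 2πr² + 2πrh = 2πr² + 2·1871/r.
S'(r) = 4πr − 2·1871/r² = 0 ⇒ r³ = 1871/(2π), so r ≈ 6.6778 and h = 2r ≈ 13.3555.
S''(r) = 4π + 4·1871/r³ > 0, so this is the minimum; S ≈ 840.5504.

6.6778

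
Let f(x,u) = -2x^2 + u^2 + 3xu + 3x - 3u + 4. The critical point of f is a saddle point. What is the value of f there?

86/17

∂f/∂x = -4x + 3u + 3 = 0 and ∂f/∂u = 3x + 2u - 3 = 0, so (x, u) = (15/17, 3/17).
The Hessian has f_{xx} = -4, f_{uu} = 2, f_{xu} = 3, giving D = -17 < 0, so the point is a saddle point.
f(15/17, 3/17) = 86/17.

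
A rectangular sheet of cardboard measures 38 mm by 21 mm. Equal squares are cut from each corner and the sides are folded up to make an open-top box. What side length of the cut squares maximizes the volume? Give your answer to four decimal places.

With cut size x, the volume is V(x) = x(38 − 2x)(21 − 2x) for 0 < x < 10.5.
V'(x) = 12x^2 − 236x + 798. Setting V'(x) = 0 gives x ≈ 4.3384 (the root in (0, 10.5)).
V''(x) = 24x − 236 is negative there, so this is the maximum; V ≈ 1567.7054.

4.3384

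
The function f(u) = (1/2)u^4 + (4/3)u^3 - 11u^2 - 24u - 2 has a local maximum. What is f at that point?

61/6

f'(u) = 2u^3 + 4u^2 - 22u - 24. Setting f'(u) = 0 gives u ∈ {-4, -1, 3}.
Second-derivative test with f''(u) = 6u^2 + 8u - 22: f''(-4) = 42 > 0 ⇒ local minimum; f''(-1) = -24 < 0 ⇒ local maximum; f''(3) = 56 > 0 ⇒ local minimum.
So the local maximum value is f(-1) = 61/6.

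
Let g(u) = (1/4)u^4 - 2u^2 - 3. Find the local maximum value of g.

-3

g'(u) = u^3 - 4u. Setting g'(u) = 0 gives u ∈ {-2, 0, 2}.
Since g''(u) = 3u^2 - 4, we get g''(-2) = 8 > 0 ⇒ local minimum; g''(0) = -4 < 0 ⇒ local maximum; g''(2) = 8 > 0 ⇒ local minimum.
The local maximum is g(0) = -3.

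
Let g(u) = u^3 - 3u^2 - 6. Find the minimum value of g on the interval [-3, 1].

Differentiating, g'(u) = 3u^2 - 6u; whose only zero in [-3, 1] is u = 0.
Candidates: g(-3) = -60,  g(0) = -6,  g(1) = -8.
The minimum over the interval is -60, attained at u = -3.

-60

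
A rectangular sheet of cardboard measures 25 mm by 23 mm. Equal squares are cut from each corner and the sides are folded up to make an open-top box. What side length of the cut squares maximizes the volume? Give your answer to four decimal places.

With cut size x, the volume is V(x) = x(25 − 2x)(23 − 2x) for 0 < x < 11.5.
V'(x) = 12x^2 − 192x + 575. Setting V'(x) = 0 gives x ≈ 3.9896 (the root in (0, 11.5)).
V''(x) = 24x − 192 is negative there, so this is the maximum; V ≈ 1020.0052.

3.9896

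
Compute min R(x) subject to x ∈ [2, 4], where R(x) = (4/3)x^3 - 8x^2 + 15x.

25/3

Differentiating, R'(x) = 4x^2 - 16x + 15; whose only zero in [2, 4] is x = 5/2.
Candidates: R(2) = 26/3, R(5/2) = 25/3, R(4) = 52/3.
Hence the absolute minimum is 25/3 at x = 5/2.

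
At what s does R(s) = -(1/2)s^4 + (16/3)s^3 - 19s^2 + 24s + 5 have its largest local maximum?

R'(s) = -2s^3 + 16s^2 - 38s + 24 = 0 at s = 1, 3, 4.
Since R''(s) = -6s^2 + 32s - 38, we get R''(1) = -12 < 0 ⇒ local maximum; R''(3) = 4 > 0 ⇒ local minimum; R''(4) = -6 < 0 ⇒ local maximum.
Thus R has its largest local maximum at s = 1, with value 89/6.

1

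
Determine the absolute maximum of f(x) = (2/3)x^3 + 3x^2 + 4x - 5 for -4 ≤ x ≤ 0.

The derivative is 2x^2 + 6x + 4, which vanishes at x = -2 and x = -1.
Candidates: f(-4) = -47/3, f(-2) = -19/3, f(-1) = -20/3, f(0) = -5.
The maximum over the interval is -5, attained at x = 0.

-5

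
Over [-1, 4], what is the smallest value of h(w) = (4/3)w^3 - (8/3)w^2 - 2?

Differentiating, h'(w) = 4w^2 - (16/3)w; which vanishes at w = 0 and w = 4/3.
Compare values at every candidate in [-1, 4]: h(-1) = -6, h(0) = -2, h(4/3) = -290/81, h(4) = 122/3.
The minimum over the interval is -6, attained at w = -1.

-6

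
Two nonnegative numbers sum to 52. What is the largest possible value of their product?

With x + y = 52, the product is P(x) = x(52 − x).
P'(x) = 52 − 2x = 0 gives x = 26; P'' = −2 < 0, so this is the maximum.
P = 26·26 = 676.

676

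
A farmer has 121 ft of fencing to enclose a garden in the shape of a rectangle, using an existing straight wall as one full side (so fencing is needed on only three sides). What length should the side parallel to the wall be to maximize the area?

Let the sides perpendicular to the wall have length x and the parallel side y, so 2x + y = 121 and the area is A = xy = x(121 − 2x).
A'(x) = 121 − 4x = 0 gives x = 121/4, and A''(x) = −4 < 0 confirms a maximum.
Then y = 121 − 2·121/4 = 121/2 and A = 14641/8.

121/2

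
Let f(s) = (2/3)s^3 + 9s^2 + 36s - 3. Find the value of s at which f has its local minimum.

f'(s) = 2s^2 + 18s + 36 = 0 at s = -6, -3.
f''(s) = 4s + 18. f''(-6) = -6 < 0 ⇒ local maximum; f''(-3) = 6 > 0 ⇒ local minimum.
The local minimum is f(-3) = -48.

-3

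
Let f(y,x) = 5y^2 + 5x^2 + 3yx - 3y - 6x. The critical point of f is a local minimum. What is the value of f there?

∂f/∂y = 10y + 3x - 3 = 0 and ∂f/∂x = 3y + 10x - 6 = 0, so (y, x) = (12/91, 51/91).
The Hessian has f_{yy} = 10, f_{xx} = 10, f_{yx} = 3, giving D = 91 > 0 with f_{yy} > 0, so the point is a local minimum.
f(12/91, 51/91) = -171/91.

-171/91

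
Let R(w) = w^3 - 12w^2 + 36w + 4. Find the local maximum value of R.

R'(w) = 3w^2 - 24w + 36 = 0 at w = 2, 6.
R''(w) = 6w - 24. R''(2) = -12 < 0 ⇒ local maximum; R''(6) = 12 > 0 ⇒ local minimum.
So the local maximum value is R(2) = 36.

36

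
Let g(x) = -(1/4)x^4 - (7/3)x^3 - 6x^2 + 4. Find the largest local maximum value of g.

4

g'(x) = -x^3 - 7x^2 - 12x = 0 at x = -4, -3, 0.
Second-derivative test with g''(x) = -3x^2 - 14x - 12: g''(-4) = -4 < 0 ⇒ local maximum; g''(-3) = 3 > 0 ⇒ local minimum; g''(0) = -12 < 0 ⇒ local maximum.
So the largest local maximum value is g(0) = 4.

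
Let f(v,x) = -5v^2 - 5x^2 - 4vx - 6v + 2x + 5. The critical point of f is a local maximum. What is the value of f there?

∂f/∂v = -10v - 4x - 6 = 0 and ∂f/∂x = -4v - 10x + 2 = 0, so (v, x) = (-17/21, 11/21).
The Hessian has f_{vv} = -10, f_{xx} = -10, f_{vx} = -4, giving D = 84 > 0 with f_{vv} < 0, so the point is a local maximum.
f(-17/21, 11/21) = 167/21.

167/21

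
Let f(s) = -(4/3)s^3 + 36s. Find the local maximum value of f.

72

f'(s) = -4s^2 + 36 = 0 at s = -3, 3.
Since f''(s) = -8s, we get f''(-3) = 24 > 0 ⇒ local minimum; f''(3) = -24 < 0 ⇒ local maximum.
Thus f has its local maximum at s = 3, with value 72.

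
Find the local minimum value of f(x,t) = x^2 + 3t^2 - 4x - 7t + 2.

∂f/∂x = 2x - 4 = 0 and ∂f/∂t = 6t - 7 = 0, so (x, t) = (2, 7/6).
The Hessian has f_{xx} = 2, f_{tt} = 6, f_{xt} = 0, giving D = 12 > 0 with f_{xx} > 0, so the point is a local minimum.
f(2, 7/6) = -73/12.

-73/12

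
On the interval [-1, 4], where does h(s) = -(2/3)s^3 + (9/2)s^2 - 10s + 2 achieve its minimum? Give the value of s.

4

Differentiating, h'(s) = -2s^2 + 9s - 10; which vanishes at s = 2 and s = 5/2.
Candidates: h(-1) = 103/6, h(2) = -16/3, h(5/2) = -127/24, h(4) = -26/3.
So the minimum is h(4) = -26/3.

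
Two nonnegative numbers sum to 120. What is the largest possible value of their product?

With x + y = 120, the product is P(x) = x(120 − x).
P'(x) = 120 − 2x = 0 gives x = 60; P'' = −2 < 0, so this is the maximum.
P = 60·60 = 3600.

3600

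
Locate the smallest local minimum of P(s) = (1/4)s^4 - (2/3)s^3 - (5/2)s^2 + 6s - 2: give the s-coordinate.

-2

Critical points: P'(s) = s^3 - 2s^2 - 5s + 6 vanishes at s = -2, 1, 3.
Since P''(s) = 3s^2 - 4s - 5, we get P''(-2) = 15 > 0 ⇒ local minimum; P''(1) = -6 < 0 ⇒ local maximum; P''(3) = 10 > 0 ⇒ local minimum.
The smallest local minimum is P(-2) = -44/3.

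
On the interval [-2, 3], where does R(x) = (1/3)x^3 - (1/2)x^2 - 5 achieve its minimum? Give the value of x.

-2

R'(x) = x^2 - x, which vanishes at x = 0 and x = 1.
Candidates: R(-2) = -29/3, R(0) = -5, R(1) = -31/6, R(3) = -1/2.
The minimum over the interval is -29/3, attained at x = -2.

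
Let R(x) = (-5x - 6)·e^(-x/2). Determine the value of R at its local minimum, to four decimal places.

-6.7032

By the product rule, R'(x) = ((5/2)x - 2)·e^(-x/2). Since e^(-x/2) > 0, the only critical point is x = 4/5.
R''(4/5) has the same sign as 5/2 > 0, so this is a local minimum.
R(4/5) = (-10)·e^(-2/5) ≈ -6.7032.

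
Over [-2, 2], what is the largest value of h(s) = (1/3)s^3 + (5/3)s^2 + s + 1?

37/3

Differentiating, h'(s) = s^2 + (10/3)s + 1; whose only zero in [-2, 2] is s = -1/3.
Compare values at every candidate in [-2, 2]: h(-2) = 3; h(-1/3) = 68/81; h(2) = 37/3.
The maximum over the interval is 37/3, attained at s = 2.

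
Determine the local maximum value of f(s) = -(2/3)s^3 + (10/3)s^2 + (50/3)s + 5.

265/3

Critical points: f'(s) = -2s^2 + (20/3)s + 50/3 vanishes at s = -5/3, 5.
f''(s) = -4s + 20/3. f''(-5/3) = 40/3 > 0 ⇒ local minimum; f''(5) = -40/3 < 0 ⇒ local maximum.
So the local maximum value is f(5) = 265/3.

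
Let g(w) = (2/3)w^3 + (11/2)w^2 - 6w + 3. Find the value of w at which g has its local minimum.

1/2

Critical points: g'(w) = 2w^2 + 11w - 6 vanishes at w = -6, 1/2.
g''(w) = 4w + 11. g''(-6) = -13 < 0 ⇒ local maximum; g''(1/2) = 13 > 0 ⇒ local minimum.
Thus g has its local minimum at w = 1/2, with value 35/24.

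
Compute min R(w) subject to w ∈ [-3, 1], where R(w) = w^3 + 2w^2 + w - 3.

R'(w) = 3w^2 + 4w + 1, which vanishes at w = -1 and w = -1/3.
Compare values at every candidate in [-3, 1]: R(-3) = -15,  R(-1) = -3,  R(-1/3) = -85/27,  R(1) = 1.
Hence the absolute minimum is -15 at w = -3.

-15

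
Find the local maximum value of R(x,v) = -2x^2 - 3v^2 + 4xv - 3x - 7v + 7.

265/8

∂R/∂x = -4x + 4v - 3 = 0 and ∂R/∂v = 4x - 6v - 7 = 0, so (x, v) = (-23/4, -5).
The Hessian has R_{xx} = -4, R_{vv} = -6, R_{xv} = 4, giving D = 8 > 0 with R_{xx} < 0, so the point is a local maximum.
R(-23/4, -5) = 265/8.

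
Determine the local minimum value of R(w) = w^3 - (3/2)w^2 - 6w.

R'(w) = 3w^2 - 3w - 6. Setting R'(w) = 0 gives w ∈ {-1, 2}.
R''(w) = 6w - 3. R''(-1) = -9 < 0 ⇒ local maximum; R''(2) = 9 > 0 ⇒ local minimum.
So the local minimum value is R(2) = -10.

-10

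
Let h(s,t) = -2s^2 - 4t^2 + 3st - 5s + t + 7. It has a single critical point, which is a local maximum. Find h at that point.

248/23

∂h/∂s = -4s + 3t - 5 = 0 and ∂h/∂t = 3s - 8t + 1 = 0, so (s, t) = (-37/23, -11/23).
The Hessian has h_{ss} = -4, h_{tt} = -8, h_{st} = 3, giving D = 23 > 0 with h_{ss} < 0, so the point is a local maximum.
h(-37/23, -11/23) = 248/23.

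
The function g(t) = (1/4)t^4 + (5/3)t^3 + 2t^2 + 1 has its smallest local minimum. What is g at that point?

Critical points: g'(t) = t^3 + 5t^2 + 4t vanishes at t = -4, -1, 0.
g''(t) = 3t^2 + 10t + 4. g''(-4) = 12 > 0 ⇒ local minimum; g''(-1) = -3 < 0 ⇒ local maximum; g''(0) = 4 > 0 ⇒ local minimum.
So the smallest local minimum value is g(-4) = -29/3.

-29/3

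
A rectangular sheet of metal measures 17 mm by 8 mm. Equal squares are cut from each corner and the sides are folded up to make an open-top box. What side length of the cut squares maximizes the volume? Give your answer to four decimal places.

With cut size x, the volume is V(x) = x(17 − 2x)(8 − 2x) for 0 < x < 4.
V'(x) = 12x^2 − 100x + 136. Setting V'(x) = 0 gives x ≈ 1.7115 (the root in (0, 4)).
V''(x) = 24x − 100 is negative there, so this is the maximum; V ≈ 106.3559.

1.7115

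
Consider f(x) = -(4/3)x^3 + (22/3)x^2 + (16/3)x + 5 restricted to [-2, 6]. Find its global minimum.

331/81

Differentiating, f'(x) = -4x^2 + (44/3)x + 16/3; which vanishes at x = -1/3 and x = 4.
Candidates: f(-2) = 103/3,  f(-1/3) = 331/81,  f(4) = 175/3,  f(6) = 13.
The minimum over the interval is 331/81, attained at x = -1/3.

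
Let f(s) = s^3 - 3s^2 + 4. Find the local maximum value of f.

4

Critical points: f'(s) = 3s^2 - 6s vanishes at s = 0, 2.
Since f''(s) = 6s - 6, we get f''(0) = -6 < 0 ⇒ local maximum; f''(2) = 6 > 0 ⇒ local minimum.
So the local maximum value is f(0) = 4.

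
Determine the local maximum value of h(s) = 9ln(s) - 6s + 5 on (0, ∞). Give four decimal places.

-0.3508

h'(s) = 9/s − 6 = 0 gives s = 3/2.
h''(s) = -9/s², which is negative for s > 0, so this is a local maximum.
h(3/2) = 9·ln(3/2) - 9 + 5 ≈ -0.3508.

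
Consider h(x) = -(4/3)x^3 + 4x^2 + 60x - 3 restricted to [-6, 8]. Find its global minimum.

h'(x) = -4x^2 + 8x + 60, which vanishes at x = -3 and x = 5.
Compare values at every candidate in [-6, 8]: h(-6) = 69; h(-3) = -111; h(5) = 691/3; h(8) = 151/3.
The minimum over the interval is -111, attained at x = -3.

-111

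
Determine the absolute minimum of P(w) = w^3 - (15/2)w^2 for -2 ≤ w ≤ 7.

-125/2

Differentiating, P'(w) = 3w^2 - 15w; which vanishes at w = 0 and w = 5.
Candidates: P(-2) = -38; P(0) = 0; P(5) = -125/2; P(7) = -49/2.
The minimum over the interval is -125/2, attained at w = 5.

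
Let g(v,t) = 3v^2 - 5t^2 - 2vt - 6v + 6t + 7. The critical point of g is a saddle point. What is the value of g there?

19/4

∂g/∂v = 6v - 2t - 6 = 0 and ∂g/∂t = -2v - 10t + 6 = 0, so (v, t) = (9/8, 3/8).
The Hessian has g_{vv} = 6, g_{tt} = -10, g_{vt} = -2, giving D = -64 < 0, so the point is a saddle point.
g(9/8, 3/8) = 19/4.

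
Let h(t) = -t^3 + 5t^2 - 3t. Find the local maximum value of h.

9

h'(t) = -3t^2 + 10t - 3 = 0 at t = 1/3, 3.
h''(t) = -6t + 10. h''(1/3) = 8 > 0 ⇒ local minimum; h''(3) = -8 < 0 ⇒ local maximum.
The local maximum is h(3) = 9.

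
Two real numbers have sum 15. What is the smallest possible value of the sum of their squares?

225/2

With a + b = 15, a^2 + b^2 = a^2 + (15 − a)^2.
The derivative 2a − 2(15 − a) = 4a − 30 vanishes at a = 15/2; second derivative 4 > 0, a minimum.
The minimum is 2·(15/2)^2 = 225/2.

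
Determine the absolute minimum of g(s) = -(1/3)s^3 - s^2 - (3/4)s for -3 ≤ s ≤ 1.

-25/12

Differentiating, g'(s) = -s^2 - 2s - 3/4; which vanishes at s = -3/2 and s = -1/2.
Evaluating at the critical points and endpoints: g(-3) = 9/4,  g(-3/2) = 0,  g(-1/2) = 1/6,  g(1) = -25/12.
So the minimum is g(1) = -25/12.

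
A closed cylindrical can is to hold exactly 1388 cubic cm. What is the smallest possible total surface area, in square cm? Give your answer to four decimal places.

With radius r and height h, πr²h = 1388 so h = 1388/(πr²), and S(r) = 2πr² + 2πrh = 2πr² + 2·1388/r.
S'(r) = 4πr − 2·1388/r² = 0 ⇒ r³ = 1388/(2π), so r ≈ 6.0451 and h = 2r ≈ 12.0902.
S''(r) = 4π + 4·1388/r³ > 0, so this is the minimum; S ≈ 688.8228.

688.8228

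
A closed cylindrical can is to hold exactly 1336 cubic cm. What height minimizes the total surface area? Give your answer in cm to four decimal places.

With radius r and height h, πr²h = 1336 so h = 1336/(πr²), and S(r) = 2πr² + 2πrh = 2πr² + 2·1336/r.
S'(r) = 4πr − 2·1336/r² = 0 ⇒ r³ = 1336/(2π), so r ≈ 5.9686 and h = 2r ≈ 11.9373.
S''(r) = 4π + 4·1336/r³ > 0, so this is the minimum; S ≈ 671.5095.

11.9373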